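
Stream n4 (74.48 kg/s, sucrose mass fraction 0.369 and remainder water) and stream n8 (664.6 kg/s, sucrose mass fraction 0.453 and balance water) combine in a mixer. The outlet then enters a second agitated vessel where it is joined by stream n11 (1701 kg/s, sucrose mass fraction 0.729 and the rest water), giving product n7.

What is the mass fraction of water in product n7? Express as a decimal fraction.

Overall, product flow = 2440.1 kg/s.
water in = 74.48×0.631 + 664.6×0.547 + 1701×0.271 = 871.5 kg/s.
water fraction in n7 = 0.357.

0.357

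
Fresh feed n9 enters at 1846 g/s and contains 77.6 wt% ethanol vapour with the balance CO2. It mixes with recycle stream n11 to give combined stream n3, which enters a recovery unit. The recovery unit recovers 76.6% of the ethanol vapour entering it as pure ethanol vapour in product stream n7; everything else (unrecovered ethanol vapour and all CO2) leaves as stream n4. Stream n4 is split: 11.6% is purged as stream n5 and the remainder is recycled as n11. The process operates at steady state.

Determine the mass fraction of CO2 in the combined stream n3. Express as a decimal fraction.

CO2 enters only via n9 and leaves only via the purge: 1846×0.224 = 0.116×(CO2 in n4), and the recovery unit passes all CO2, so CO2 in n3 = CO2 in n4 = 3564.7 g/s.
ethanol vapour in n3: m_A = 1846×0.776 + (1−0.116)·(1−0.766)·m_A, so m_A = 1432.5/0.7931 = 1806.1 g/s.
n3 = 1806.1 + 3564.7 = 5370.8 g/s.
CO2 fraction in n3 = 3564.7/5370.8 = 0.664.

0.664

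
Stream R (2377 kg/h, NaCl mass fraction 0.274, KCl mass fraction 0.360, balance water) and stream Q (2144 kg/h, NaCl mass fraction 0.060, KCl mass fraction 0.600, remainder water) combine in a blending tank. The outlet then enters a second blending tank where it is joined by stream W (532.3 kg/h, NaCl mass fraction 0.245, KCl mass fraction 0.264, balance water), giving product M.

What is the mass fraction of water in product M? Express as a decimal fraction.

0.368

Overall, product flow = 5053.3 kg/h.
water in = 2377×0.366 + 2144×0.340 + 532.3×0.491 = 1860.3 kg/h.
water fraction in M = 0.368.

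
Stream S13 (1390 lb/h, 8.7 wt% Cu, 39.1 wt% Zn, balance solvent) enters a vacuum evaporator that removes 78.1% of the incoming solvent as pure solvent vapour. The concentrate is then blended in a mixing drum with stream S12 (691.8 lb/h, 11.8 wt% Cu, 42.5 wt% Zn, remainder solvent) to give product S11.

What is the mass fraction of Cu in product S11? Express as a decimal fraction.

0.1337

Vapour removed = 0.781×0.522×1390 = 566.68 lb/h; concentrate = 823.32 lb/h.
Cu reaching the mixer = 120.93 (from concentrate) + 691.8×0.118 = 202.56 lb/h.
Product flow = 823.32 + 691.8 = 1515.1 lb/h; Cu fraction = 0.1337.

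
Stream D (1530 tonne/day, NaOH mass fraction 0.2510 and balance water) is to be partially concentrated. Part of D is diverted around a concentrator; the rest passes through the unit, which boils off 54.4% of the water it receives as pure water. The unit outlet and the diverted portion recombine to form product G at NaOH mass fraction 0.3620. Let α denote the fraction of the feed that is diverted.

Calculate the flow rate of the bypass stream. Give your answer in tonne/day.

378.6 tonne/day

All 1530×0.251 = 384.03 tonne/day of NaOH reaches G, so G = 384.03/0.362 = 1060.9 tonne/day and vapour = 469.14 tonne/day.
The evaporator receives (1−α)·1530 of feed at 0.749 water and removes 0.544 of that water:
0.544×0.749×(1−α)×1530 = 469.14
(1−α) = 469.14/623.41 = 0.7525;  α = 0.2475.
Bypass flow = 0.2475×1530 = 378.6 tonne/day.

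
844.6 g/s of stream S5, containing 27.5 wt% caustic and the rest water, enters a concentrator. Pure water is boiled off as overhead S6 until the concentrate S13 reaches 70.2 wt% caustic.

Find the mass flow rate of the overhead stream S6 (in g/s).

513.7 g/s

caustic is conserved: 844.6×0.275 = 232.27 g/s all reports to the concentrate.
Concentrate = 232.27/(target fraction) = 330.86 g/s.
Overhead = 844.6 − 330.86 = 513.74 g/s.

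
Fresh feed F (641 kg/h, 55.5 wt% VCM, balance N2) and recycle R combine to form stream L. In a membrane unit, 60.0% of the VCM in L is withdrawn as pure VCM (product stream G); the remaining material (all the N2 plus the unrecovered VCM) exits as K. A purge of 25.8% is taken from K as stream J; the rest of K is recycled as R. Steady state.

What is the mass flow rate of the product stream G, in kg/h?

VCM in L: m_A = 641×0.555 + (1−0.258)·(1−0.600)·m_A, so m_A = 355.76/0.7032 = 505.91 kg/h.
Product G = 0.600×505.91 = 303.55 kg/h.

303.5 kg/h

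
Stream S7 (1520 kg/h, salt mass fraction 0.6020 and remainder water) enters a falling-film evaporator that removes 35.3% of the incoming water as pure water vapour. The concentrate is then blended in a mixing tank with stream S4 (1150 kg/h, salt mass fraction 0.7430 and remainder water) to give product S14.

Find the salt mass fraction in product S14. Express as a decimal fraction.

0.7203

Vapour removed = 0.353×0.398×1520 = 213.55 kg/h; concentrate = 1306.4 kg/h.
salt reaching the mixer = 915.04 (from concentrate) + 1150×0.743 = 1769.5 kg/h.
Product flow = 1306.4 + 1150 = 2456.4 kg/h; salt fraction = 0.7203.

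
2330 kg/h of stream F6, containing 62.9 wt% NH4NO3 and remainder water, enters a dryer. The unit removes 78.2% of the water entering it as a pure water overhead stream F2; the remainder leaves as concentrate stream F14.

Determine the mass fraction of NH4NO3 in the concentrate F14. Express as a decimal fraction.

0.886

NH4NO3 is not removed: 2330×0.629 = 1465.6 kg/h of NH4NO3 enters F14.
water entering = 2330×0.371 = 864.43 kg/h; overhead removed = 0.782×864.43 = 675.98 kg/h.
Concentrate = 2330 − 675.98 = 1654 kg/h.
Mass fraction = 1465.6/1654 = 0.886.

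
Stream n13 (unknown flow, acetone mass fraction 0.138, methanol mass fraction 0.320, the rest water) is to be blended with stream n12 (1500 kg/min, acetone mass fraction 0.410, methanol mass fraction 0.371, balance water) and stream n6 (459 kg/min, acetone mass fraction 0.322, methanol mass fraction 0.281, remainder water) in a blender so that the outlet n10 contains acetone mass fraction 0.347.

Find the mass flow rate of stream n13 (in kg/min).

Let n13 be the unknown flow. Total out = 1959 + n13.
acetone balance: 762.8 + 0.138·n13 = 0.347·(1959 + n13)
(0.138 − 0.347)·n13 = 0.347×1959 − 762.8 = -83.025
n13 = -83.025 / -0.209 = 397.25 kg/min

397.2 kg/min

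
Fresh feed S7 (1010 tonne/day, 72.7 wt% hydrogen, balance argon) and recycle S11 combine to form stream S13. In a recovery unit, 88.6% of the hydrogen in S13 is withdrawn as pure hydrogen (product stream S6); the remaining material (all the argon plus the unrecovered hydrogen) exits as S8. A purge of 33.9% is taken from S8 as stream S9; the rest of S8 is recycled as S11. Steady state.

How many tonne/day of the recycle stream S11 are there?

argon enters only via S7 and leaves only via the purge: 1010×0.273 = 0.339×(argon in S8), and the recovery unit passes all argon, so argon in S13 = argon in S8 = 813.36 tonne/day.
hydrogen in S13: m_A = 1010×0.727 + (1−0.339)·(1−0.886)·m_A, so m_A = 734.27/0.9246 = 794.11 tonne/day.
S8 = (1−0.886)×794.11 + 813.36 = 903.89 tonne/day.
Recycle S11 = (1−0.339)×903.89 = 597.47 tonne/day.

597.5 tonne/day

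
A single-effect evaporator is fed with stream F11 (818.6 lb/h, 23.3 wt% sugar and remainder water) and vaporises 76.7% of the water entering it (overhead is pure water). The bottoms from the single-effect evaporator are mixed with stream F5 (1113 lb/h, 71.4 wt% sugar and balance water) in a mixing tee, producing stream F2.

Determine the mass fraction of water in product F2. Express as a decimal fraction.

0.3204

Vapour removed = 0.767×0.767×818.6 = 481.57 lb/h; concentrate = 337.03 lb/h.
water reaching the mixer = 146.29 (from concentrate) + 1113×0.286 = 464.61 lb/h.
Product flow = 337.03 + 1113 = 1450 lb/h; water fraction = 0.3204.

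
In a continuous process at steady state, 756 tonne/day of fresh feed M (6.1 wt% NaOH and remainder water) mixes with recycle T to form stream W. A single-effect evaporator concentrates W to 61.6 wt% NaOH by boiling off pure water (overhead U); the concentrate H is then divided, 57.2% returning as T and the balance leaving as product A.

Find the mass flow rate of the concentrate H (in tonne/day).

Overall NaOH balance (none leaves overhead): NaOH in fresh feed = NaOH in product, i.e. 756×0.061 = (1−0.572)·H·0.616.
H = 46.116/(0.616×0.428) = 174.92 tonne/day.

174.9 tonne/day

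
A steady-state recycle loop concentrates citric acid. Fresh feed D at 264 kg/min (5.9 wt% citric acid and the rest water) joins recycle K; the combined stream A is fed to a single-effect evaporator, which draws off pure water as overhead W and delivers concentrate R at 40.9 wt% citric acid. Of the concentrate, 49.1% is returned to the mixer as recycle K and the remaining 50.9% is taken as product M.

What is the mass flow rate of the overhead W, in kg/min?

225.9 kg/min

Overall citric acid balance (none leaves overhead): citric acid in fresh feed = citric acid in product, i.e. 264×0.059 = (1−0.491)·R·0.409.
R = 15.576/(0.409×0.509) = 74.82 kg/min.
Recycle K = 0.491×74.82 = 36.736 kg/min.
Combined feed A = 264 + 36.736 = 300.74 kg/min.
Overhead W = A − R = 300.74 − 74.82 = 225.92 kg/min.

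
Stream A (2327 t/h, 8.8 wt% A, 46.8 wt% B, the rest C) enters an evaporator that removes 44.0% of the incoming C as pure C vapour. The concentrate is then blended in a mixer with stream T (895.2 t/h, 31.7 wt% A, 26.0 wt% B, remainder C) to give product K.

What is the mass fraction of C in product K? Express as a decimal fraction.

Vapour removed = 0.440×0.444×2327 = 454.6 t/h; concentrate = 1872.4 t/h.
C reaching the mixer = 578.59 (from concentrate) + 895.2×0.423 = 957.25 t/h.
Product flow = 1872.4 + 895.2 = 2767.6 t/h; C fraction = 0.3459.

0.3459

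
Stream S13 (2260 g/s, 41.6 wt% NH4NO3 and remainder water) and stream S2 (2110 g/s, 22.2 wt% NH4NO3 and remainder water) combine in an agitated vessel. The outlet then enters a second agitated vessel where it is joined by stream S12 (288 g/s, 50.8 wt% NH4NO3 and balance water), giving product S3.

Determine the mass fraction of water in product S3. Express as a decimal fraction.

Overall, product flow = 4658 g/s.
water in = 2260×0.584 + 2110×0.778 + 288×0.492 = 3103.1 g/s.
water fraction in S3 = 0.666.

0.666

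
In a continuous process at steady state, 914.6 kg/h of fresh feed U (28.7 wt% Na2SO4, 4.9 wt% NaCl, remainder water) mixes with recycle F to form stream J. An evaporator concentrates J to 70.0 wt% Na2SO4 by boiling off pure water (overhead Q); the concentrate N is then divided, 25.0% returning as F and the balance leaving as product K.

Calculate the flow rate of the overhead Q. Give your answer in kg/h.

539.6 kg/h

Overall Na2SO4 balance (none leaves overhead): Na2SO4 in fresh feed = Na2SO4 in product, i.e. 914.6×0.287 = (1−0.250)·N·0.700.
N = 262.49/(0.700×0.750) = 499.98 kg/h.
Recycle F = 0.250×499.98 = 125 kg/h.
Combined feed J = 914.6 + 125 = 1039.6 kg/h.
Overhead Q = J − N = 1039.6 − 499.98 = 539.61 kg/h.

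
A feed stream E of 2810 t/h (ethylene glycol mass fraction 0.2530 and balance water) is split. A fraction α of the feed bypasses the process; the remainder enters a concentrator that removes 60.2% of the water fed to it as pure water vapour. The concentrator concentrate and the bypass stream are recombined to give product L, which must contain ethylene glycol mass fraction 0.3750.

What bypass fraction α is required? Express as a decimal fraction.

0.277

All 2810×0.253 = 710.93 t/h of ethylene glycol reaches L, so L = 710.93/0.375 = 1895.8 t/h and vapour = 914.19 t/h.
The evaporator receives (1−α)·2810 of feed at 0.747 water and removes 0.602 of that water:
0.602×0.747×(1−α)×2810 = 914.19
(1−α) = 914.19/1263.6 = 0.7235;  α = 0.2765.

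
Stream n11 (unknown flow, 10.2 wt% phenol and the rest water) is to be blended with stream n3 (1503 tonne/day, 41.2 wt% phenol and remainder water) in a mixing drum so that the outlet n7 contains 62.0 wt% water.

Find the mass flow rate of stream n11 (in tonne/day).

173 tonne/day

Let n11 be the unknown flow. Total out = 1503 + n11.
water balance: 883.76 + 0.898·n11 = 0.620·(1503 + n11)
(0.898 − 0.620)·n11 = 0.620×1503 − 883.76 = 48.096
n11 = 48.096 / 0.278 = 173.01 tonne/day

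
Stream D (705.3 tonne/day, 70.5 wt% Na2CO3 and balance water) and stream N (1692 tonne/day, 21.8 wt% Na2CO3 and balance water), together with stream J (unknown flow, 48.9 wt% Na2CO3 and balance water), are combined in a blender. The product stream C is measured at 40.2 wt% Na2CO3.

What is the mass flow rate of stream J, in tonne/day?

Let J be the unknown flow. Total out = 2397.3 + J.
Na2CO3 balance: 866.09 + 0.489·J = 0.402·(2397.3 + J)
(0.489 − 0.402)·J = 0.402×2397.3 − 866.09 = 97.622
J = 97.622 / 0.087 = 1122.1 tonne/day

1122 tonne/day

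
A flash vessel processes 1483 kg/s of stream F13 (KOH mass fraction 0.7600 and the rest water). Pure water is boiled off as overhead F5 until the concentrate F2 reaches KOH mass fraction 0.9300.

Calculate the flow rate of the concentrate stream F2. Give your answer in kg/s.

1212 kg/s

KOH is conserved: 1483×0.760 = 1127.1 kg/s all reports to the concentrate.
Concentrate = 1127.1/(target fraction) = 1211.9 kg/s.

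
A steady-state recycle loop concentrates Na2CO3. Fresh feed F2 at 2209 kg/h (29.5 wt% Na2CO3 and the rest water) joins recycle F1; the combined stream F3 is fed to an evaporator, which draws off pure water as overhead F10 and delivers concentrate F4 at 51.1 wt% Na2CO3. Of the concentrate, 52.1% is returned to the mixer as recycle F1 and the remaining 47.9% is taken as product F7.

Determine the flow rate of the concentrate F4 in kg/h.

Overall Na2CO3 balance (none leaves overhead): Na2CO3 in fresh feed = Na2CO3 in product, i.e. 2209×0.295 = (1−0.521)·F4·0.511.
F4 = 651.65/(0.511×0.479) = 2662.3 kg/h.

2662 kg/h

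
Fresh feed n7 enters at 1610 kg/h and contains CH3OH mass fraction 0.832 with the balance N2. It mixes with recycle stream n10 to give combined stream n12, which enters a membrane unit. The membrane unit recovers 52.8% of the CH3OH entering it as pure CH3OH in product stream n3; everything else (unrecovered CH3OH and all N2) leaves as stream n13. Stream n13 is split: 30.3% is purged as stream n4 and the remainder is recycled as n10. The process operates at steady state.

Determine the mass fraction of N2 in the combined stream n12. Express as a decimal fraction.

N2 enters only via n7 and leaves only via the purge: 1610×0.168 = 0.303×(N2 in n13), and the membrane unit passes all N2, so N2 in n12 = N2 in n13 = 892.67 kg/h.
CH3OH in n12: m_A = 1610×0.832 + (1−0.303)·(1−0.528)·m_A, so m_A = 1339.5/0.6710 = 1996.3 kg/h.
n12 = 1996.3 + 892.67 = 2888.9 kg/h.
N2 fraction in n12 = 892.67/2888.9 = 0.309.

0.309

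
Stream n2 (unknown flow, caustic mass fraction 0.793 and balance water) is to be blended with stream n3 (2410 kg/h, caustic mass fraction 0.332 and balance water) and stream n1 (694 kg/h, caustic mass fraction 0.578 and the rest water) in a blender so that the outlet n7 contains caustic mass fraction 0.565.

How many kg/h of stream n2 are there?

2423 kg/h

Let n2 be the unknown flow. Total out = 3104 + n2.
caustic balance: 1201.3 + 0.793·n2 = 0.565·(3104 + n2)
(0.793 − 0.565)·n2 = 0.565×3104 − 1201.3 = 552.51
n2 = 552.51 / 0.228 = 2423.3 kg/h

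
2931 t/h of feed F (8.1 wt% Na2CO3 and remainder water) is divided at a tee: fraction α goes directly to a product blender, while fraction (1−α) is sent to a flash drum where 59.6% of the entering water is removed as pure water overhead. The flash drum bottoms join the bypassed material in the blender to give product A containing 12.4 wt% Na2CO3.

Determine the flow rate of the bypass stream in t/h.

1075 t/h

All 2931×0.081 = 237.41 t/h of Na2CO3 reaches A, so A = 237.41/0.124 = 1914.6 t/h and vapour = 1016.4 t/h.
The evaporator receives (1−α)·2931 of feed at 0.919 water and removes 0.596 of that water:
0.596×0.919×(1−α)×2931 = 1016.4
(1−α) = 1016.4/1605.4 = 0.6331;  α = 0.3669.
Bypass flow = 0.3669×2931 = 1075.3 t/h.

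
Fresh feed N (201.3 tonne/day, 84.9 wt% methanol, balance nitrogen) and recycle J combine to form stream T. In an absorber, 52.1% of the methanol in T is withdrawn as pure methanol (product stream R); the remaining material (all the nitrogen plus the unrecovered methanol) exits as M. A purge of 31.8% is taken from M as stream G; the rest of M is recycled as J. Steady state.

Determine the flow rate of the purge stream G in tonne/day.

nitrogen enters only via N and leaves only via the purge: 201.3×0.151 = 0.318×(nitrogen in M), and the absorber passes all nitrogen, so nitrogen in T = nitrogen in M = 95.586 tonne/day.
methanol in T: m_A = 201.3×0.849 + (1−0.318)·(1−0.521)·m_A, so m_A = 170.9/0.6733 = 253.82 tonne/day.
M = (1−0.521)×253.82 + 95.586 = 217.17 tonne/day.
Purge G = 0.318×217.17 = 69.059 tonne/day.

69.06 tonne/day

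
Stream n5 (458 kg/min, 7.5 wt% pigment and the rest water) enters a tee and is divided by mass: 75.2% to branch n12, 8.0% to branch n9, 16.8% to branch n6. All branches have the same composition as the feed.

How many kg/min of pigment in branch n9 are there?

2.748 kg/min

Branch n9 total = 0.080×458 = 36.64 kg/min.
pigment in n9 = 0.075×36.64 = 2.748 kg/min.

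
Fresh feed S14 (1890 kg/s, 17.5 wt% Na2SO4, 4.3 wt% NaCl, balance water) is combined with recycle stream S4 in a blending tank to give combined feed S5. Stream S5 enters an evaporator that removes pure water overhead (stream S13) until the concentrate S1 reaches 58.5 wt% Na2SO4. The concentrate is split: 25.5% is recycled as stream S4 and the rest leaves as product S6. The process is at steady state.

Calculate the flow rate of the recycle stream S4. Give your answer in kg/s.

Overall Na2SO4 balance (none leaves overhead): Na2SO4 in fresh feed = Na2SO4 in product, i.e. 1890×0.175 = (1−0.255)·S1·0.585.
S1 = 330.75/(0.585×0.745) = 758.91 kg/s.
Recycle S4 = 0.255×758.91 = 193.52 kg/s.

193.5 kg/s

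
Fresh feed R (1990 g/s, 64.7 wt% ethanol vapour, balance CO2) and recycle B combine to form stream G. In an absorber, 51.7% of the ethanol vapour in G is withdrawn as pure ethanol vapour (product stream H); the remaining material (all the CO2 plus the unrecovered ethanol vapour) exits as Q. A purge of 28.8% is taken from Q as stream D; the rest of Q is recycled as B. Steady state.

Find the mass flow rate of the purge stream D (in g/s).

CO2 enters only via R and leaves only via the purge: 1990×0.353 = 0.288×(CO2 in Q), and the absorber passes all CO2, so CO2 in G = CO2 in Q = 2439.1 g/s.
ethanol vapour in G: m_A = 1990×0.647 + (1−0.288)·(1−0.517)·m_A, so m_A = 1287.5/0.6561 = 1962.4 g/s.
Q = (1−0.517)×1962.4 + 2439.1 = 3387 g/s.
Purge D = 0.288×3387 = 975.45 g/s.

975.4 g/s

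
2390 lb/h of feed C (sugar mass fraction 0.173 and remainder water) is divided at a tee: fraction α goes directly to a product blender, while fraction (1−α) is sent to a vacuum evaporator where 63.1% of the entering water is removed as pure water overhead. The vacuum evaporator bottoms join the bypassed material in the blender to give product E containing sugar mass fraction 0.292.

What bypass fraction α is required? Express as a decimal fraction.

0.219

All 2390×0.173 = 413.47 lb/h of sugar reaches E, so E = 413.47/0.292 = 1416 lb/h and vapour = 974.01 lb/h.
The evaporator receives (1−α)·2390 of feed at 0.827 water and removes 0.631 of that water:
0.631×0.827×(1−α)×2390 = 974.01
(1−α) = 974.01/1247.2 = 0.7810;  α = 0.2190.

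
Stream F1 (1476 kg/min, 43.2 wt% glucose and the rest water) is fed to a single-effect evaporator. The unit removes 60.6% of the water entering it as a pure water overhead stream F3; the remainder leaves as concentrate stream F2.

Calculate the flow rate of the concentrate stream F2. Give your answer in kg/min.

water entering = 1476×0.568 = 838.37 kg/min; overhead removed = 0.606×838.37 = 508.05 kg/min.
Concentrate = 1476 − 508.05 = 967.95 kg/min.

967.9 kg/min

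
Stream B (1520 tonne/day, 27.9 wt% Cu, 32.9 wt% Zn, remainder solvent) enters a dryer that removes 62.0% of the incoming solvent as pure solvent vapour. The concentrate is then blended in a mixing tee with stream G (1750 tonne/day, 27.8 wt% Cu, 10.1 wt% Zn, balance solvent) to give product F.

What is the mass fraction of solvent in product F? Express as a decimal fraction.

Vapour removed = 0.620×0.392×1520 = 369.42 tonne/day; concentrate = 1150.6 tonne/day.
solvent reaching the mixer = 226.42 (from concentrate) + 1750×0.621 = 1313.2 tonne/day.
Product flow = 1150.6 + 1750 = 2900.6 tonne/day; solvent fraction = 0.453.

0.453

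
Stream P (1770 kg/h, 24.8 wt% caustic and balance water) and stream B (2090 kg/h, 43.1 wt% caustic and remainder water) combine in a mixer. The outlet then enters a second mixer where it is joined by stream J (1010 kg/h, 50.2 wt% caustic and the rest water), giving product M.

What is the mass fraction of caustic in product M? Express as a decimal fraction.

0.3792

Overall, product flow = 4870 kg/h.
caustic in = 1770×0.248 + 2090×0.431 + 1010×0.502 = 1846.8 kg/h.
caustic fraction in M = 0.3792.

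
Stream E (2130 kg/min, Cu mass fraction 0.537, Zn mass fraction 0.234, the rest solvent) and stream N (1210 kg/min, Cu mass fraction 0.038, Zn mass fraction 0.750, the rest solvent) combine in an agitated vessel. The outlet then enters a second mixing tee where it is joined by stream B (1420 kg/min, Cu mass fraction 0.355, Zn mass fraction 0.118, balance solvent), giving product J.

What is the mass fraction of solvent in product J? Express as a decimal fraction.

Overall, product flow = 4760 kg/min.
solvent in = 2130×0.229 + 1210×0.212 + 1420×0.527 = 1492.6 kg/min.
solvent fraction in J = 0.314.

0.314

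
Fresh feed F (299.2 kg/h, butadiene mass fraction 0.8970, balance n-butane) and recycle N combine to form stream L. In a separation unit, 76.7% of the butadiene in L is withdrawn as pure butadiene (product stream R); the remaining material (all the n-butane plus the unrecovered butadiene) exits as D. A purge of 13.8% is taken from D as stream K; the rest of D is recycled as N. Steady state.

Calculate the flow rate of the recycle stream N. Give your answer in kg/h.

259.9 kg/h

n-butane enters only via F and leaves only via the purge: 299.2×0.103 = 0.138×(n-butane in D), and the separation unit passes all n-butane, so n-butane in L = n-butane in D = 223.32 kg/h.
butadiene in L: m_A = 299.2×0.897 + (1−0.138)·(1−0.767)·m_A, so m_A = 268.38/0.7992 = 335.83 kg/h.
D = (1−0.767)×335.83 + 223.32 = 301.57 kg/h.
Recycle N = (1−0.138)×301.57 = 259.95 kg/h.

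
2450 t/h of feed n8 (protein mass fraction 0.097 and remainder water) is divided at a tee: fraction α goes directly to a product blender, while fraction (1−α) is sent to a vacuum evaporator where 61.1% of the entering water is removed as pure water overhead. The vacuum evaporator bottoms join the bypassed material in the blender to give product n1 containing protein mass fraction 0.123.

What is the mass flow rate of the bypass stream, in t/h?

All 2450×0.097 = 237.65 t/h of protein reaches n1, so n1 = 237.65/0.123 = 1932.1 t/h and vapour = 517.89 t/h.
The evaporator receives (1−α)·2450 of feed at 0.903 water and removes 0.611 of that water:
0.611×0.903×(1−α)×2450 = 517.89
(1−α) = 517.89/1351.7 = 0.3831;  α = 0.6169.
Bypass flow = 0.6169×2450 = 1511.3 t/h.

1511 t/h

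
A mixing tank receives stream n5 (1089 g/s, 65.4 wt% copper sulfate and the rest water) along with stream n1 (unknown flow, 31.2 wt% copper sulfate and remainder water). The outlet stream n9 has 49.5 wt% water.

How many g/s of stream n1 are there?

Let n1 be the unknown flow. Total out = 1089 + n1.
water balance: 376.79 + 0.688·n1 = 0.495·(1089 + n1)
(0.688 − 0.495)·n1 = 0.495×1089 − 376.79 = 162.26
n1 = 162.26 / 0.193 = 840.73 g/s

840.7 g/s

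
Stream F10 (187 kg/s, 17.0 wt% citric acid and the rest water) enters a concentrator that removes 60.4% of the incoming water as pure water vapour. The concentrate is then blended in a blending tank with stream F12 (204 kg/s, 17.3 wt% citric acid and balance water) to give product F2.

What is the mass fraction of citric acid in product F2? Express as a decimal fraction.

Vapour removed = 0.604×0.830×187 = 93.747 kg/s; concentrate = 93.253 kg/s.
citric acid reaching the mixer = 31.79 (from concentrate) + 204×0.173 = 67.082 kg/s.
Product flow = 93.253 + 204 = 297.25 kg/s; citric acid fraction = 0.2257.

0.2257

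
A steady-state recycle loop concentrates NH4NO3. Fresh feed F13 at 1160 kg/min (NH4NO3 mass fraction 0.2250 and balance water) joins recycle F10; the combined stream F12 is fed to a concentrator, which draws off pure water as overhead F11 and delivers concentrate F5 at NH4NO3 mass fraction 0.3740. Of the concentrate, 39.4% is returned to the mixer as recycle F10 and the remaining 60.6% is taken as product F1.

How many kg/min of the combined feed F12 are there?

Overall NH4NO3 balance (none leaves overhead): NH4NO3 in fresh feed = NH4NO3 in product, i.e. 1160×0.225 = (1−0.394)·F5·0.374.
F5 = 261/(0.374×0.606) = 1151.6 kg/min.
Recycle F10 = 0.394×1151.6 = 453.72 kg/min.
Combined feed F12 = 1160 + 453.72 = 1613.7 kg/min.

1614 kg/min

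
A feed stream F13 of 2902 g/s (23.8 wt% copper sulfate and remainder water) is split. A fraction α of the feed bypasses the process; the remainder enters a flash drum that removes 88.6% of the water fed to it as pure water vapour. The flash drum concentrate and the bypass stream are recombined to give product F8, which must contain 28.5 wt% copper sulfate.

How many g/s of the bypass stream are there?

2193 g/s

All 2902×0.238 = 690.68 g/s of copper sulfate reaches F8, so F8 = 690.68/0.285 = 2423.4 g/s and vapour = 478.58 g/s.
The evaporator receives (1−α)·2902 of feed at 0.762 water and removes 0.886 of that water:
0.886×0.762×(1−α)×2902 = 478.58
(1−α) = 478.58/1959.2 = 0.2443;  α = 0.7557.
Bypass flow = 0.7557×2902 = 2193.1 g/s.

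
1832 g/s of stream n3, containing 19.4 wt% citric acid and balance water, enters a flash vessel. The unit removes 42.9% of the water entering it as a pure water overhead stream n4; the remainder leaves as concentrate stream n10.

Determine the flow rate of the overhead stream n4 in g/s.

water entering = 1832×0.806 = 1476.6 g/s; overhead removed = 0.429×1476.6 = 633.46 g/s.

633.5 g/s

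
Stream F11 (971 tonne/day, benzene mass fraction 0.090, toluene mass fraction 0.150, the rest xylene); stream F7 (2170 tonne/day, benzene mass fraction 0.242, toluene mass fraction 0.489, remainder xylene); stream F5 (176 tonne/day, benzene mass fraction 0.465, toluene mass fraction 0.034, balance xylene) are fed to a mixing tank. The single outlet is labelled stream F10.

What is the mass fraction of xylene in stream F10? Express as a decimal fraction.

0.425

Total flow out = 971 + 2170 + 176 = 3317 tonne/day.
xylene in = 971×0.760 + 2170×0.269 + 176×0.501 = 1409.9 tonne/day.
xylene mass fraction in F10 = 1409.9/3317 = 0.425.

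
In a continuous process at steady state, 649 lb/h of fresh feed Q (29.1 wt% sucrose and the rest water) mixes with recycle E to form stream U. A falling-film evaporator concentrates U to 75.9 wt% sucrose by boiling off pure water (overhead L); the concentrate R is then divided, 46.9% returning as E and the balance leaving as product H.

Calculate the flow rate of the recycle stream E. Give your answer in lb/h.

219.8 lb/h

Overall sucrose balance (none leaves overhead): sucrose in fresh feed = sucrose in product, i.e. 649×0.291 = (1−0.469)·R·0.759.
R = 188.86/(0.759×0.531) = 468.6 lb/h.
Recycle E = 0.469×468.6 = 219.77 lb/h.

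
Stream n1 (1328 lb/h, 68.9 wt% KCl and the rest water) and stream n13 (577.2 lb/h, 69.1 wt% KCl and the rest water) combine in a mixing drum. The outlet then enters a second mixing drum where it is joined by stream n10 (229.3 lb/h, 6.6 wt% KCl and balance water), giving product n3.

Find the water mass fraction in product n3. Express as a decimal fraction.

0.377

Overall, product flow = 2134.5 lb/h.
water in = 1328×0.311 + 577.2×0.309 + 229.3×0.934 = 805.53 lb/h.
water fraction in n3 = 0.377.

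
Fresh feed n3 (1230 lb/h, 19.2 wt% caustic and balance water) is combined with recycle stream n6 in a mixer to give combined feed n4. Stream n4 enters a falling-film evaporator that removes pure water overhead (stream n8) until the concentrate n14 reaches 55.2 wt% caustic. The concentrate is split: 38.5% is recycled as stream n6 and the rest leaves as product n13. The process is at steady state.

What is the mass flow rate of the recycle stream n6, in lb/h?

Overall caustic balance (none leaves overhead): caustic in fresh feed = caustic in product, i.e. 1230×0.192 = (1−0.385)·n14·0.552.
n14 = 236.16/(0.552×0.615) = 695.65 lb/h.
Recycle n6 = 0.385×695.65 = 267.83 lb/h.

267.8 lb/h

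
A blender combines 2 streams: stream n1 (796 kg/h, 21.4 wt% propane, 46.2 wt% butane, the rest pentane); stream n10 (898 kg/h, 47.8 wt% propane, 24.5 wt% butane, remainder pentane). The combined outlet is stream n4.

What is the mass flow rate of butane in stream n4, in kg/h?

587.8 kg/h

butane out = butane in = 796×0.462 + 898×0.245 = 587.76 kg/h.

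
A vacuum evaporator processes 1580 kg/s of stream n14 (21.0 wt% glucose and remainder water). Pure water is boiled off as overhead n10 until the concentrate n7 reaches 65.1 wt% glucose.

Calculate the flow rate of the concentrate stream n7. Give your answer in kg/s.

509.7 kg/s

glucose is conserved: 1580×0.210 = 331.8 kg/s all reports to the concentrate.
Concentrate = 331.8/(target fraction) = 509.68 kg/s.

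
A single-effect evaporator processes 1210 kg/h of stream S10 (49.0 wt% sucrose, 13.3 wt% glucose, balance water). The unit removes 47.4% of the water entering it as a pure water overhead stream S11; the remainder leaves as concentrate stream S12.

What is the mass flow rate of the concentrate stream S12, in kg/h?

993.8 kg/h

water entering = 1210×0.377 = 456.17 kg/h; overhead removed = 0.474×456.17 = 216.22 kg/h.
Concentrate = 1210 − 216.22 = 993.78 kg/h.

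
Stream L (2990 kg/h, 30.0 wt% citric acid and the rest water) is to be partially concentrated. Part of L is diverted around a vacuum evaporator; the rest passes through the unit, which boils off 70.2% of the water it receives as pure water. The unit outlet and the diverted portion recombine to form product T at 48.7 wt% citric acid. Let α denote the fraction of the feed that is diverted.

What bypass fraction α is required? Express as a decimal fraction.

All 2990×0.300 = 897 kg/h of citric acid reaches T, so T = 897/0.487 = 1841.9 kg/h and vapour = 1148.1 kg/h.
The evaporator receives (1−α)·2990 of feed at 0.700 water and removes 0.702 of that water:
0.702×0.700×(1−α)×2990 = 1148.1
(1−α) = 1148.1/1469.3 = 0.7814;  α = 0.2186.

0.219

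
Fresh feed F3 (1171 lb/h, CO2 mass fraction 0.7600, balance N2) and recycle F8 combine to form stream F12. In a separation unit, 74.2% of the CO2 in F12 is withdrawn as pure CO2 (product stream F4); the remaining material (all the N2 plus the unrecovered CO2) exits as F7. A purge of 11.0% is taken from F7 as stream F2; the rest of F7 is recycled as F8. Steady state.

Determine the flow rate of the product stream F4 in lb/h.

CO2 in F12: m_A = 1171×0.760 + (1−0.110)·(1−0.742)·m_A, so m_A = 889.96/0.7704 = 1155.2 lb/h.
Product F4 = 0.742×1155.2 = 857.17 lb/h.

857.2 lb/h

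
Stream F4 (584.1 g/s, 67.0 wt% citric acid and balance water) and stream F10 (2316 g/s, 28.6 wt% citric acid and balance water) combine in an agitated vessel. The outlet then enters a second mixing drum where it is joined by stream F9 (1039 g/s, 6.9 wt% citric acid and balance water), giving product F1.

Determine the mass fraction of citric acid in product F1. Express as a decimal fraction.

Overall, product flow = 3939.1 g/s.
citric acid in = 584.1×0.670 + 2316×0.286 + 1039×0.069 = 1125.4 g/s.
citric acid fraction in F1 = 0.2857.

0.2857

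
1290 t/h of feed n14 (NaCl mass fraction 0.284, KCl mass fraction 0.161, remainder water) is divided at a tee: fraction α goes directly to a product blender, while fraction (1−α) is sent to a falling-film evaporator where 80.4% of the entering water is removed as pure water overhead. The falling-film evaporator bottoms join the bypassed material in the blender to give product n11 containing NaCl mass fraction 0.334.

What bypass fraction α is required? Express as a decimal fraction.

All 1290×0.284 = 366.36 t/h of NaCl reaches n11, so n11 = 366.36/0.334 = 1096.9 t/h and vapour = 193.11 t/h.
The evaporator receives (1−α)·1290 of feed at 0.555 water and removes 0.804 of that water:
0.804×0.555×(1−α)×1290 = 193.11
(1−α) = 193.11/575.62 = 0.3355;  α = 0.6645.

0.665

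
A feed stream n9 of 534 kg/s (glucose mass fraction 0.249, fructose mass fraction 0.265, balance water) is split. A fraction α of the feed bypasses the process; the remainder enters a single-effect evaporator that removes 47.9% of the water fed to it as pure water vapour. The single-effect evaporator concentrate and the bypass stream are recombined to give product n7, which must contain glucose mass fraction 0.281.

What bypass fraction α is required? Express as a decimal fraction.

All 534×0.249 = 132.97 kg/s of glucose reaches n7, so n7 = 132.97/0.281 = 473.19 kg/s and vapour = 60.811 kg/s.
The evaporator receives (1−α)·534 of feed at 0.486 water and removes 0.479 of that water:
0.479×0.486×(1−α)×534 = 60.811
(1−α) = 60.811/124.31 = 0.4892;  α = 0.5108.

0.511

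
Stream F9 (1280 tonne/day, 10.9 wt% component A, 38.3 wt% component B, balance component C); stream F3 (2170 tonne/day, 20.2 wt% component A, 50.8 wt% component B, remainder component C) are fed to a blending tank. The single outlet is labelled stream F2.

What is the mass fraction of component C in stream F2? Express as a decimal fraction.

Total flow out = 1280 + 2170 = 3450 tonne/day.
component C in = 1280×0.508 + 2170×0.290 = 1279.5 tonne/day.
component C mass fraction in F2 = 1279.5/3450 = 0.371.

0.371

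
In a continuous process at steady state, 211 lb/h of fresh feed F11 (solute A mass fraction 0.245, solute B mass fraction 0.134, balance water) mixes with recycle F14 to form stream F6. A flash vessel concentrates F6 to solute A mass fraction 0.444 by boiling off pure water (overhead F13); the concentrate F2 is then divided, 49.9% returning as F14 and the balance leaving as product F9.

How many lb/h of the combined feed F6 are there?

327 lb/h

Overall solute A balance (none leaves overhead): solute A in fresh feed = solute A in product, i.e. 211×0.245 = (1−0.499)·F2·0.444.
F2 = 51.695/(0.444×0.501) = 232.4 lb/h.
Recycle F14 = 0.499×232.4 = 115.97 lb/h.
Combined feed F6 = 211 + 115.97 = 326.97 lb/h.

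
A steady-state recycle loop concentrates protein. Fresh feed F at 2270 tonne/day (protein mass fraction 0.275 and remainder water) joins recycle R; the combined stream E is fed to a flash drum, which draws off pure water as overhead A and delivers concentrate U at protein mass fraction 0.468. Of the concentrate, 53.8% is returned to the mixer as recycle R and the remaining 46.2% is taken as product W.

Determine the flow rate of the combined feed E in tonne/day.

3823 tonne/day

Overall protein balance (none leaves overhead): protein in fresh feed = protein in product, i.e. 2270×0.275 = (1−0.538)·U·0.468.
U = 624.25/(0.468×0.462) = 2887.2 tonne/day.
Recycle R = 0.538×2887.2 = 1553.3 tonne/day.
Combined feed E = 2270 + 1553.3 = 3823.3 tonne/day.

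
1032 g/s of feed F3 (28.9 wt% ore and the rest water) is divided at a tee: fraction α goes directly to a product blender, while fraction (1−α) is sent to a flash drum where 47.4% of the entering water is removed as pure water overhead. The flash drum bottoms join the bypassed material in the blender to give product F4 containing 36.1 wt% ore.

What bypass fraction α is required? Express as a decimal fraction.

All 1032×0.289 = 298.25 g/s of ore reaches F4, so F4 = 298.25/0.361 = 826.17 g/s and vapour = 205.83 g/s.
The evaporator receives (1−α)·1032 of feed at 0.711 water and removes 0.474 of that water:
0.474×0.711×(1−α)×1032 = 205.83
(1−α) = 205.83/347.8 = 0.5918;  α = 0.4082.

0.408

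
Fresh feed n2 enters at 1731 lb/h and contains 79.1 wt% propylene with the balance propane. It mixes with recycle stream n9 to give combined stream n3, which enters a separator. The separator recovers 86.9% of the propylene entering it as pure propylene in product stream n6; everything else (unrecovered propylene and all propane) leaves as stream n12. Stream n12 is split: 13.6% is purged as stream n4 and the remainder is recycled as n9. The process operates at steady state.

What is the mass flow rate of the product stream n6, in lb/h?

1342 lb/h

propylene in n3: m_A = 1731×0.791 + (1−0.136)·(1−0.869)·m_A, so m_A = 1369.2/0.8868 = 1544 lb/h.
Product n6 = 0.869×1544 = 1341.7 lb/h.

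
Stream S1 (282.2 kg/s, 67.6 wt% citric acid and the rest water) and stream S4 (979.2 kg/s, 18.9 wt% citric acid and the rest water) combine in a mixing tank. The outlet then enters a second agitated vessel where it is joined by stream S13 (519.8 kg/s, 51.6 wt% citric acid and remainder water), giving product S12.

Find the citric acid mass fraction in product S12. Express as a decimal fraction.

0.362

Overall, product flow = 1781.2 kg/s.
citric acid in = 282.2×0.676 + 979.2×0.189 + 519.8×0.516 = 644.05 kg/s.
citric acid fraction in S12 = 0.362.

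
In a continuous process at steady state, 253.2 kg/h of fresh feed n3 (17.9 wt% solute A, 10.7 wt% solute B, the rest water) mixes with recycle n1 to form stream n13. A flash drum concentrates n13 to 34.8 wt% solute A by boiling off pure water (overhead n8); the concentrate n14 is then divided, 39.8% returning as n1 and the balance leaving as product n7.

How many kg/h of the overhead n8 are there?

Overall solute A balance (none leaves overhead): solute A in fresh feed = solute A in product, i.e. 253.2×0.179 = (1−0.398)·n14·0.348.
n14 = 45.323/(0.348×0.602) = 216.34 kg/h.
Recycle n1 = 0.398×216.34 = 86.104 kg/h.
Combined feed n13 = 253.2 + 86.104 = 339.3 kg/h.
Overhead n8 = n13 − n14 = 339.3 − 216.34 = 122.96 kg/h.

123 kg/h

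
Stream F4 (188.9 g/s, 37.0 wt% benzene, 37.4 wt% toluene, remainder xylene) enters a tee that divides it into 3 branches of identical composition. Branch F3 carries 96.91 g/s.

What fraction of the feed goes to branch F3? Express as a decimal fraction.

Fraction to F3 = 96.91/188.9 = 0.5130.

0.513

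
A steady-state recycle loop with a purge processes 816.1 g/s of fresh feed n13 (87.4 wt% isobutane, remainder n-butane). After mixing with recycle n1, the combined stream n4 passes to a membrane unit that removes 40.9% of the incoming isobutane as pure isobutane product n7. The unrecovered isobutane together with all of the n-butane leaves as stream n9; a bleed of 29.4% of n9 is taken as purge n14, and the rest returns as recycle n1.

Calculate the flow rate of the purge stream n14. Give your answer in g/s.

315.5 g/s

n-butane enters only via n13 and leaves only via the purge: 816.1×0.126 = 0.294×(n-butane in n9), and the membrane unit passes all n-butane, so n-butane in n4 = n-butane in n9 = 349.76 g/s.
isobutane in n4: m_A = 816.1×0.874 + (1−0.294)·(1−0.409)·m_A, so m_A = 713.27/0.5828 = 1224 g/s.
n9 = (1−0.409)×1224 + 349.76 = 1073.1 g/s.
Purge n14 = 0.294×1073.1 = 315.5 g/s.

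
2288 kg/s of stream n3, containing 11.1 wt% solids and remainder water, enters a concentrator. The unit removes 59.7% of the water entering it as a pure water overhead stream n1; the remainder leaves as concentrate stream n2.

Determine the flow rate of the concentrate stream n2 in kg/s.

water entering = 2288×0.889 = 2034 kg/s; overhead removed = 0.597×2034 = 1214.3 kg/s.
Concentrate = 2288 − 1214.3 = 1073.7 kg/s.

1074 kg/s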